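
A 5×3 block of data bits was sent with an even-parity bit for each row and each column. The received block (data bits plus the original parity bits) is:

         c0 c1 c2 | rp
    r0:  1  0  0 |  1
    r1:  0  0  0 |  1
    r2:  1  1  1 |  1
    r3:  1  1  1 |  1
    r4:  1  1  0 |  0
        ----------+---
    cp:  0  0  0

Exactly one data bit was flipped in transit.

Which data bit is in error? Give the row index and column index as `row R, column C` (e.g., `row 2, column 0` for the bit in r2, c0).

row 1, column 1

Recompute each row's even parity and compare to rp:
  r0: data parity 1, sent rp 1 → ok
  r1: data parity 0, sent rp 1 → mismatch
  r2: data parity 1, sent rp 1 → ok
  r3: data parity 1, sent rp 1 → ok
  r4: data parity 0, sent rp 0 → ok
Recompute each column's even parity and compare to cp:
  c0: data parity 0, sent cp 0 → ok
  c1: data parity 1, sent cp 0 → mismatch
  c2: data parity 0, sent cp 0 → ok
Exactly one row (r1) and one column (c1) fail → the flipped bit is at their intersection.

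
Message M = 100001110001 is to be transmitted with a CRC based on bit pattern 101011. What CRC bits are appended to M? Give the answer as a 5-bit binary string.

01011

Append 5 zeros: 10000111000100000. Divide by 101011 (XOR where the leading bit is 1):
  pos 0: 100001 XOR 101011 = 001010
  pos 2: 101011 XOR 101011 = 000000
  pos 11: 100000 XOR 101011 = 001011
Remainder (last 5 bits) = 01011. This is the CRC / FCS.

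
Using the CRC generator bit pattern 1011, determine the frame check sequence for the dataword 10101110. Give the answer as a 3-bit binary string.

101

Append 3 zeros: 10101110000. Divide by 1011 (XOR where the leading bit is 1):
  pos 0: 1010 XOR 1011 = 0001
  pos 3: 1111 XOR 1011 = 0100
  pos 4: 1000 XOR 1011 = 0011
  pos 6: 1100 XOR 1011 = 0111
  pos 7: 1110 XOR 1011 = 0101
Remainder (last 3 bits) = 101. This is the CRC / FCS.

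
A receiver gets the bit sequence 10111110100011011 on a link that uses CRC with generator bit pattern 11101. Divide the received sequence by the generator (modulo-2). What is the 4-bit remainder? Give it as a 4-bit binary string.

Modulo-2 division of 10111110100011011 by 11101:
  pos 0: 10111 XOR 11101 = 01010
  pos 1: 10101 XOR 11101 = 01000
  pos 2: 10001 XOR 11101 = 01100
  pos 3: 11000 XOR 11101 = 00101
  pos 5: 10110 XOR 11101 = 01011
  pos 6: 10110 XOR 11101 = 01011
  pos 7: 10110 XOR 11101 = 01011
  pos 8: 10111 XOR 11101 = 01010
  pos 9: 10101 XOR 11101 = 01000
  pos 10: 10000 XOR 11101 = 01101
  pos 11: 11011 XOR 11101 = 00110
Remainder = 1101 (nonzero — an error is detected).

1101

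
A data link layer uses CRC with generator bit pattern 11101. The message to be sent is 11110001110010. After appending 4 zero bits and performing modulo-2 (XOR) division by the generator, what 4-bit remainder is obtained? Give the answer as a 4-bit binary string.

Append 4 zeros: 111100011100100000. Divide by 11101 (XOR where the leading bit is 1):
  pos 0: 11110 XOR 11101 = 00011
  pos 3: 11001 XOR 11101 = 00100
  pos 5: 10011 XOR 11101 = 01110
  pos 6: 11100 XOR 11101 = 00001
  pos 10: 10100 XOR 11101 = 01001
  pos 11: 10010 XOR 11101 = 01111
  pos 12: 11110 XOR 11101 = 00011
Remainder (last 4 bits) = 0110. This is the CRC / FCS.

0110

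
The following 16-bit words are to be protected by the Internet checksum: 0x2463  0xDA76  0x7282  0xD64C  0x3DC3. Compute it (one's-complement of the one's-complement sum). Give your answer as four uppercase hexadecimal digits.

One's-complement addition (fold any carry out of bit 15 back into bit 0):
  0x2463 + 0xDA76 = 0x0FED9
  0xFED9 + 0x7282 = 0x1715B → wrap carry → 0x715C
  0x715C + 0xD64C = 0x147A8 → wrap carry → 0x47A9
  0x47A9 + 0x3DC3 = 0x0856C
One's-complement sum = 0x856C.
Checksum = ~0x856C & 0xFFFF = 0x7A93.

7A93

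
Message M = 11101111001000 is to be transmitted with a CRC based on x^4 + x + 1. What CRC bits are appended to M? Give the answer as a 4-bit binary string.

0111

Append 4 zeros: 111011110010000000. Divide by 10011 (XOR where the leading bit is 1):
  pos 0: 11101 XOR 10011 = 01110
  pos 1: 11101 XOR 10011 = 01110
  pos 2: 11101 XOR 10011 = 01110
  pos 3: 11101 XOR 10011 = 01110
  pos 4: 11100 XOR 10011 = 01111
  pos 5: 11110 XOR 10011 = 01101
  pos 6: 11011 XOR 10011 = 01000
  pos 7: 10000 XOR 10011 = 00011
  pos 10: 11000 XOR 10011 = 01011
  pos 11: 10110 XOR 10011 = 00101
  pos 13: 10100 XOR 10011 = 00111
Remainder (last 4 bits) = 0111. This is the CRC / FCS.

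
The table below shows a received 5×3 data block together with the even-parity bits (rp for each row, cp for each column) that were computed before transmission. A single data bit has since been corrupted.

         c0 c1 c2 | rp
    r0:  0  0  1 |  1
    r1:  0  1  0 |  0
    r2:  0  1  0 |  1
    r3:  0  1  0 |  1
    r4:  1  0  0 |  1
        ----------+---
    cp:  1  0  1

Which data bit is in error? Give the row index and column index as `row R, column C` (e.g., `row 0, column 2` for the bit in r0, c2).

row 1, column 1

Recompute each row's even parity and compare to rp:
  r0: data parity 1, sent rp 1 → ok
  r1: data parity 1, sent rp 0 → mismatch
  r2: data parity 1, sent rp 1 → ok
  r3: data parity 1, sent rp 1 → ok
  r4: data parity 1, sent rp 1 → ok
Recompute each column's even parity and compare to cp:
  c0: data parity 1, sent cp 1 → ok
  c1: data parity 1, sent cp 0 → mismatch
  c2: data parity 1, sent cp 1 → ok
Exactly one row (r1) and one column (c1) fail → the flipped bit is at their intersection.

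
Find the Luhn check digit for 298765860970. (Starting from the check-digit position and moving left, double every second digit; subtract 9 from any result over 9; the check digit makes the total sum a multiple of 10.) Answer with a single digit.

2

Partial digits right→left: 0 7 9 0 6 8 5 6 7 8 9 2
Double every second digit counting from the check-digit position (so the 1st, 3rd, 5th, ... of the partial from the right).
  doubled (with −9 where >9): 0 9 3 1 5 9 → sum 27
  kept as-is: 7 0 8 6 8 2 → sum 31
Total = 27 + 31 = 58.
Check digit = (10 − (58 mod 10)) mod 10 = 2.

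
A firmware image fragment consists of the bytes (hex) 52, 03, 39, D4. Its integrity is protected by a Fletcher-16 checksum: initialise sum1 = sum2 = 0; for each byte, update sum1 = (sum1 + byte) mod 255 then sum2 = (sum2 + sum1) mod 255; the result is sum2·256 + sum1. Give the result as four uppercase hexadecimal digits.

9963

Running sums (mod 255):
  after byte 0 (52): sum1=82, sum2=82
  after byte 1 (03): sum1=85, sum2=167
  after byte 2 (39): sum1=142, sum2=54
  after byte 3 (D4): sum1=99, sum2=153
Checksum = sum2·256 + sum1 = 153·256 + 99 = 39267 = 0x9963.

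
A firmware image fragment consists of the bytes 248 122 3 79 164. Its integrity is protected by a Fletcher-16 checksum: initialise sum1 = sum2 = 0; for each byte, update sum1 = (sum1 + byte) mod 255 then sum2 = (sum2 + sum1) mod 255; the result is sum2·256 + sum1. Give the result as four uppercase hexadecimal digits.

Running sums (mod 255):
  after byte 0 (248): sum1=248, sum2=248
  after byte 1 (122): sum1=115, sum2=108
  after byte 2 (3): sum1=118, sum2=226
  after byte 3 (79): sum1=197, sum2=168
  after byte 4 (164): sum1=106, sum2=19
Checksum = sum2·256 + sum1 = 19·256 + 106 = 4970 = 0x136A.

136A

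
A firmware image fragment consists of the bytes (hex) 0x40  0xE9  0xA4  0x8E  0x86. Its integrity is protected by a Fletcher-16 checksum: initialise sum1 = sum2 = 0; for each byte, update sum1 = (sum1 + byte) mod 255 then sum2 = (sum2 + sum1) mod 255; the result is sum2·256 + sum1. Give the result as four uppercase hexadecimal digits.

7AE3

Running sums (mod 255):
  after byte 0 (0x40): sum1=64, sum2=64
  after byte 1 (0xE9): sum1=42, sum2=106
  after byte 2 (0xA4): sum1=206, sum2=57
  after byte 3 (0x8E): sum1=93, sum2=150
  after byte 4 (0x86): sum1=227, sum2=122
Checksum = sum2·256 + sum1 = 122·256 + 227 = 31459 = 0x7AE3.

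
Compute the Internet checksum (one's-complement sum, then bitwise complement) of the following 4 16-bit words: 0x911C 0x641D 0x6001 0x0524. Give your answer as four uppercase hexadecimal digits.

A5A0

One's-complement addition (fold any carry out of bit 15 back into bit 0):
  0x911C + 0x641D = 0x0F539
  0xF539 + 0x6001 = 0x1553A → wrap carry → 0x553B
  0x553B + 0x0524 = 0x05A5F
One's-complement sum = 0x5A5F.
Checksum = ~0x5A5F & 0xFFFF = 0xA5A0.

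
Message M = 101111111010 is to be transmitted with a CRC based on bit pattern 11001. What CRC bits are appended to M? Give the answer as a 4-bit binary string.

0100

Append 4 zeros: 1011111110100000. Divide by 11001 (XOR where the leading bit is 1):
  pos 0: 10111 XOR 11001 = 01110
  pos 1: 11101 XOR 11001 = 00100
  pos 3: 10011 XOR 11001 = 01010
  pos 4: 10101 XOR 11001 = 01100
  pos 5: 11000 XOR 11001 = 00001
  pos 9: 11000 XOR 11001 = 00001
Remainder (last 4 bits) = 0100. This is the CRC / FCS.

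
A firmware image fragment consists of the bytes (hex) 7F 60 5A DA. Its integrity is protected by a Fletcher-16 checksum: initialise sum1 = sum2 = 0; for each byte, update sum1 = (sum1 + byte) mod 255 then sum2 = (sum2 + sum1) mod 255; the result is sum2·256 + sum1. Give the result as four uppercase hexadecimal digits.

AE15

Running sums (mod 255):
  after byte 0 (7F): sum1=127, sum2=127
  after byte 1 (60): sum1=223, sum2=95
  after byte 2 (5A): sum1=58, sum2=153
  after byte 3 (DA): sum1=21, sum2=174
Checksum = sum2·256 + sum1 = 174·256 + 21 = 44565 = 0xAE15.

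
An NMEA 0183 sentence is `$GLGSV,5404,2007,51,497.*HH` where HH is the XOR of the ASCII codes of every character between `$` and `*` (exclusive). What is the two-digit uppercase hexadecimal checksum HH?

XOR the ASCII codes of the payload characters:
  'G' = 0x47 → acc = 0x47
  'L' = 0x4C → acc = 0x0B
  'G' = 0x47 → acc = 0x4C
  'S' = 0x53 → acc = 0x1F
  'V' = 0x56 → acc = 0x49
  ',' = 0x2C → acc = 0x65
  '5' = 0x35 → acc = 0x50
  '4' = 0x34 → acc = 0x64
  '0' = 0x30 → acc = 0x54
  '4' = 0x34 → acc = 0x60
  ',' = 0x2C → acc = 0x4C
  '2' = 0x32 → acc = 0x7E
  '0' = 0x30 → acc = 0x4E
  '0' = 0x30 → acc = 0x7E
  '7' = 0x37 → acc = 0x49
  ',' = 0x2C → acc = 0x65
  '5' = 0x35 → acc = 0x50
  '1' = 0x31 → acc = 0x61
  ',' = 0x2C → acc = 0x4D
  '4' = 0x34 → acc = 0x79
  '9' = 0x39 → acc = 0x40
  '7' = 0x37 → acc = 0x77
  '.' = 0x2E → acc = 0x59
Checksum = 0x59.

59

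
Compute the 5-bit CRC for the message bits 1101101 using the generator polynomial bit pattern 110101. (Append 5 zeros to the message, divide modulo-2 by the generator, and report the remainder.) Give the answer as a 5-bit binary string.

Append 5 zeros: 110110100000. Divide by 110101 (XOR where the leading bit is 1):
  pos 0: 110110 XOR 110101 = 000011
  pos 4: 111000 XOR 110101 = 001101
  pos 6: 110100 XOR 110101 = 000001
Remainder (last 5 bits) = 00001. This is the CRC / FCS.

00001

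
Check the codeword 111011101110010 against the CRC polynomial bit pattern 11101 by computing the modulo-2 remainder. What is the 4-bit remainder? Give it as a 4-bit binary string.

0000

Modulo-2 division of 111011101110010 by 11101:
  pos 0: 11101 XOR 11101 = 00000
  pos 5: 11011 XOR 11101 = 00110
  pos 7: 11010 XOR 11101 = 00111
  pos 9: 11101 XOR 11101 = 00000
Remainder = 0000 (zero — the frame passes the CRC check).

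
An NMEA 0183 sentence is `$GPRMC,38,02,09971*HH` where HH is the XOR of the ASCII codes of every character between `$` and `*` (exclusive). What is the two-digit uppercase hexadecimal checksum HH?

XOR the ASCII codes of the payload characters:
  'G' = 0x47 → acc = 0x47
  'P' = 0x50 → acc = 0x17
  'R' = 0x52 → acc = 0x45
  'M' = 0x4D → acc = 0x08
  'C' = 0x43 → acc = 0x4B
  ',' = 0x2C → acc = 0x67
  '3' = 0x33 → acc = 0x54
  '8' = 0x38 → acc = 0x6C
  ',' = 0x2C → acc = 0x40
  '0' = 0x30 → acc = 0x70
  '2' = 0x32 → acc = 0x42
  ',' = 0x2C → acc = 0x6E
  '0' = 0x30 → acc = 0x5E
  '9' = 0x39 → acc = 0x67
  '9' = 0x39 → acc = 0x5E
  '7' = 0x37 → acc = 0x69
  '1' = 0x31 → acc = 0x58
Checksum = 0x58.

58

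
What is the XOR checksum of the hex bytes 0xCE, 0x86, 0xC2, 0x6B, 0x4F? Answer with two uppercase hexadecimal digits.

AE

XOR the bytes together:
  start with 0xCE
  0xCE ⊕ 0x86 = 0x48
  0x48 ⊕ 0xC2 = 0x8A
  0x8A ⊕ 0x6B = 0xE1
  0xE1 ⊕ 0x4F = 0xAE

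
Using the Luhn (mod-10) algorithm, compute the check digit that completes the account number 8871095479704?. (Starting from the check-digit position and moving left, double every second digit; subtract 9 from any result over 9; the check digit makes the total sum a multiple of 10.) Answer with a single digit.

Partial digits right→left: 4 0 7 9 7 4 5 9 0 1 7 8 8
Double every second digit counting from the check-digit position (so the 1st, 3rd, 5th, ... of the partial from the right).
  doubled (with −9 where >9): 8 5 5 1 0 5 7 → sum 31
  kept as-is: 0 9 4 9 1 8 → sum 31
Total = 31 + 31 = 62.
Check digit = (10 − (62 mod 10)) mod 10 = 8.

8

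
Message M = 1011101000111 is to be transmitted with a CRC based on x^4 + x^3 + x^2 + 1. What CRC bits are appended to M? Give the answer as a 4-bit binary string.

Append 4 zeros: 10111010001110000. Divide by 11101 (XOR where the leading bit is 1):
  pos 0: 10111 XOR 11101 = 01010
  pos 1: 10100 XOR 11101 = 01001
  pos 2: 10011 XOR 11101 = 01110
  pos 3: 11100 XOR 11101 = 00001
  pos 7: 10011 XOR 11101 = 01110
  pos 8: 11101 XOR 11101 = 00000
Remainder (last 4 bits) = 0000. This is the CRC / FCS.

0000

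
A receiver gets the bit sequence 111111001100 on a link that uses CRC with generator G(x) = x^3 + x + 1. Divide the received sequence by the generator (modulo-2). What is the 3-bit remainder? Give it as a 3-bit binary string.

000

Modulo-2 division of 111111001100 by 1011:
  pos 0: 1111 XOR 1011 = 0100
  pos 1: 1001 XOR 1011 = 0010
  pos 3: 1010 XOR 1011 = 0001
  pos 6: 1011 XOR 1011 = 0000
Remainder = 000 (zero — the frame passes the CRC check).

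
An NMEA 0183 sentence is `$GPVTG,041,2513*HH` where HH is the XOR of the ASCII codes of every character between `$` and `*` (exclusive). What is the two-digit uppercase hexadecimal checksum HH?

62

XOR the ASCII codes of the payload characters:
  'G' = 0x47 → acc = 0x47
  'P' = 0x50 → acc = 0x17
  'V' = 0x56 → acc = 0x41
  'T' = 0x54 → acc = 0x15
  'G' = 0x47 → acc = 0x52
  ',' = 0x2C → acc = 0x7E
  '0' = 0x30 → acc = 0x4E
  '4' = 0x34 → acc = 0x7A
  '1' = 0x31 → acc = 0x4B
  ',' = 0x2C → acc = 0x67
  '2' = 0x32 → acc = 0x55
  '5' = 0x35 → acc = 0x60
  '1' = 0x31 → acc = 0x51
  '3' = 0x33 → acc = 0x62
Checksum = 0x62.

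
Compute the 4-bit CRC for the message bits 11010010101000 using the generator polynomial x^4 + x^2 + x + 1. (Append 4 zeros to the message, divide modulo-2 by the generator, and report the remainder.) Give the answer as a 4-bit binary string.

Append 4 zeros: 110100101010000000. Divide by 10111 (XOR where the leading bit is 1):
  pos 0: 11010 XOR 10111 = 01101
  pos 1: 11010 XOR 10111 = 01101
  pos 2: 11011 XOR 10111 = 01100
  pos 3: 11000 XOR 10111 = 01111
  pos 4: 11111 XOR 10111 = 01000
  pos 5: 10000 XOR 10111 = 00111
  pos 7: 11110 XOR 10111 = 01001
  pos 8: 10010 XOR 10111 = 00101
  pos 10: 10100 XOR 10111 = 00011
  pos 13: 11000 XOR 10111 = 01111
Remainder (last 4 bits) = 1111. This is the CRC / FCS.

1111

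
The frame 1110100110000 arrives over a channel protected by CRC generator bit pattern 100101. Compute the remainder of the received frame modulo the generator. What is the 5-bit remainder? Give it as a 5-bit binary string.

00000

Modulo-2 division of 1110100110000 by 100101:
  pos 0: 111010 XOR 100101 = 011111
  pos 1: 111110 XOR 100101 = 011011
  pos 2: 110111 XOR 100101 = 010010
  pos 3: 100101 XOR 100101 = 000000
Remainder = 00000 (zero — the frame passes the CRC check).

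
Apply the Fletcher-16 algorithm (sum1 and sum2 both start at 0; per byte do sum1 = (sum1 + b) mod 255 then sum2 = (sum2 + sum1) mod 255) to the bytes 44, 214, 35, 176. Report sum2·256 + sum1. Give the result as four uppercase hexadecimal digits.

2CD6

Running sums (mod 255):
  after byte 0 (44): sum1=44, sum2=44
  after byte 1 (214): sum1=3, sum2=47
  after byte 2 (35): sum1=38, sum2=85
  after byte 3 (176): sum1=214, sum2=44
Checksum = sum2·256 + sum1 = 44·256 + 214 = 11478 = 0x2CD6.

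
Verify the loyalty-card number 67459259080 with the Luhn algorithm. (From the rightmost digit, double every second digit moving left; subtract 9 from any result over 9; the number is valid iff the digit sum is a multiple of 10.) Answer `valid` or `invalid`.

From the right, keep odd positions and double even positions (subtract 9 from any doubled value over 9):
  doubled (positions 2,4,...): 7 9 4 1 5 → sum 26
  kept (positions 1,3,...): 0 0 5 9 4 6 → sum 24
Total = 50.
50 mod 10 = 0, so the number is valid.

valid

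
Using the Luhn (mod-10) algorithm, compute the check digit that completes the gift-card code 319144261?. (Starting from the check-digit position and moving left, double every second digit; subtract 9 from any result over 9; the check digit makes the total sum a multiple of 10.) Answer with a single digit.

Partial digits right→left: 1 6 2 4 4 1 9 1 3
Double every second digit counting from the check-digit position (so the 1st, 3rd, 5th, ... of the partial from the right).
  doubled (with −9 where >9): 2 4 8 9 6 → sum 29
  kept as-is: 6 4 1 1 → sum 12
Total = 29 + 12 = 41.
Check digit = (10 − (41 mod 10)) mod 10 = 9.

9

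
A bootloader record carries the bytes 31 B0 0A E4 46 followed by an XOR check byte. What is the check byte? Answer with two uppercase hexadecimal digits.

29

XOR the bytes together:
  start with 0x31
  0x31 ⊕ 0xB0 = 0x81
  0x81 ⊕ 0x0A = 0x8B
  0x8B ⊕ 0xE4 = 0x6F
  0x6F ⊕ 0x46 = 0x29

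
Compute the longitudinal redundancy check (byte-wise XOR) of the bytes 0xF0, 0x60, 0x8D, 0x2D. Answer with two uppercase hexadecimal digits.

XOR the bytes together:
  start with 0xF0
  0xF0 ⊕ 0x60 = 0x90
  0x90 ⊕ 0x8D = 0x1D
  0x1D ⊕ 0x2D = 0x30

30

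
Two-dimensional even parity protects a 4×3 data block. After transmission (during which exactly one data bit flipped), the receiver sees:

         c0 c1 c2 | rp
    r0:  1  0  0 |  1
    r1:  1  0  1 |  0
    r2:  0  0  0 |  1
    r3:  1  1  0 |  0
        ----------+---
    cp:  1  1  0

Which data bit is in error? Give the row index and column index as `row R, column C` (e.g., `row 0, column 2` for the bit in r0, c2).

row 2, column 2

Recompute each row's even parity and compare to rp:
  r0: data parity 1, sent rp 1 → ok
  r1: data parity 0, sent rp 0 → ok
  r2: data parity 0, sent rp 1 → mismatch
  r3: data parity 0, sent rp 0 → ok
Recompute each column's even parity and compare to cp:
  c0: data parity 1, sent cp 1 → ok
  c1: data parity 1, sent cp 1 → ok
  c2: data parity 1, sent cp 0 → mismatch
Exactly one row (r2) and one column (c2) fail → the flipped bit is at their intersection.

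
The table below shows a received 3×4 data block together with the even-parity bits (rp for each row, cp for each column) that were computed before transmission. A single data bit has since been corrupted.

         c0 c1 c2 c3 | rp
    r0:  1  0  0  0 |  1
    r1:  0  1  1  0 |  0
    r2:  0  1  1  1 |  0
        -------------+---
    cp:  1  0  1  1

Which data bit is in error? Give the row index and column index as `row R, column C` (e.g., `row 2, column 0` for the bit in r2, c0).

row 2, column 2

Recompute each row's even parity and compare to rp:
  r0: data parity 1, sent rp 1 → ok
  r1: data parity 0, sent rp 0 → ok
  r2: data parity 1, sent rp 0 → mismatch
Recompute each column's even parity and compare to cp:
  c0: data parity 1, sent cp 1 → ok
  c1: data parity 0, sent cp 0 → ok
  c2: data parity 0, sent cp 1 → mismatch
  c3: data parity 1, sent cp 1 → ok
Exactly one row (r2) and one column (c2) fail → the flipped bit is at their intersection.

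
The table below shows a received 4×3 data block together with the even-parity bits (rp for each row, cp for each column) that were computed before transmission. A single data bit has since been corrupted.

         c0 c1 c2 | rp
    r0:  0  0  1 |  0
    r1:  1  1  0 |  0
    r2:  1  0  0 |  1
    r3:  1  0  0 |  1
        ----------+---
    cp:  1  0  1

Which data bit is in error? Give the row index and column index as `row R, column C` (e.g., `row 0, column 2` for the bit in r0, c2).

row 0, column 1

Recompute each row's even parity and compare to rp:
  r0: data parity 1, sent rp 0 → mismatch
  r1: data parity 0, sent rp 0 → ok
  r2: data parity 1, sent rp 1 → ok
  r3: data parity 1, sent rp 1 → ok
Recompute each column's even parity and compare to cp:
  c0: data parity 1, sent cp 1 → ok
  c1: data parity 1, sent cp 0 → mismatch
  c2: data parity 1, sent cp 1 → ok
Exactly one row (r0) and one column (c1) fail → the flipped bit is at their intersection.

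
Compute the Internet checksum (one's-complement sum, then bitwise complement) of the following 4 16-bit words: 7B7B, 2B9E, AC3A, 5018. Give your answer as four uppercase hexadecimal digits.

One's-complement addition (fold any carry out of bit 15 back into bit 0):
  0x7B7B + 0x2B9E = 0x0A719
  0xA719 + 0xAC3A = 0x15353 → wrap carry → 0x5354
  0x5354 + 0x5018 = 0x0A36C
One's-complement sum = 0xA36C.
Checksum = ~0xA36C & 0xFFFF = 0x5C93.

5C93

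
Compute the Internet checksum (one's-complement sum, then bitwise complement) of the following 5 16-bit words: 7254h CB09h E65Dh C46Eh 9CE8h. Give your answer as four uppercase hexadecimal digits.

7AEC

One's-complement addition (fold any carry out of bit 15 back into bit 0):
  0x7254 + 0xCB09 = 0x13D5D → wrap carry → 0x3D5E
  0x3D5E + 0xE65D = 0x123BB → wrap carry → 0x23BC
  0x23BC + 0xC46E = 0x0E82A
  0xE82A + 0x9CE8 = 0x18512 → wrap carry → 0x8513
One's-complement sum = 0x8513.
Checksum = ~0x8513 & 0xFFFF = 0x7AEC.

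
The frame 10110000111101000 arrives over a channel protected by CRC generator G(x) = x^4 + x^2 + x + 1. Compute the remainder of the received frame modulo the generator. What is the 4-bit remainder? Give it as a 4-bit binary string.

Modulo-2 division of 10110000111101000 by 10111:
  pos 0: 10110 XOR 10111 = 00001
  pos 4: 10001 XOR 10111 = 00110
  pos 6: 11011 XOR 10111 = 01100
  pos 7: 11001 XOR 10111 = 01110
  pos 8: 11100 XOR 10111 = 01011
  pos 9: 10111 XOR 10111 = 00000
Remainder = 0000 (zero — the frame passes the CRC check).

0000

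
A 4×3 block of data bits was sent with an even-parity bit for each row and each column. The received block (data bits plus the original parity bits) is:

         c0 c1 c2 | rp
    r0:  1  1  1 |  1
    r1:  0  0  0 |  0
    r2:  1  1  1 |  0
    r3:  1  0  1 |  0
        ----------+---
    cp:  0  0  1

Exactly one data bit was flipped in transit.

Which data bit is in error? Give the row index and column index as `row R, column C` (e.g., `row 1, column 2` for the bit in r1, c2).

Recompute each row's even parity and compare to rp:
  r0: data parity 1, sent rp 1 → ok
  r1: data parity 0, sent rp 0 → ok
  r2: data parity 1, sent rp 0 → mismatch
  r3: data parity 0, sent rp 0 → ok
Recompute each column's even parity and compare to cp:
  c0: data parity 1, sent cp 0 → mismatch
  c1: data parity 0, sent cp 0 → ok
  c2: data parity 1, sent cp 1 → ok
Exactly one row (r2) and one column (c0) fail → the flipped bit is at their intersection.

row 2, column 0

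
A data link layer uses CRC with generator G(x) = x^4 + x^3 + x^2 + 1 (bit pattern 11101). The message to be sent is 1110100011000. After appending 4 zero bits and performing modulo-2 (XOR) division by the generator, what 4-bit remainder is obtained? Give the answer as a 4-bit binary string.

Append 4 zeros: 11101000110000000. Divide by 11101 (XOR where the leading bit is 1):
  pos 0: 11101 XOR 11101 = 00000
  pos 8: 11000 XOR 11101 = 00101
  pos 10: 10100 XOR 11101 = 01001
  pos 11: 10010 XOR 11101 = 01111
  pos 12: 11110 XOR 11101 = 00011
Remainder (last 4 bits) = 0011. This is the CRC / FCS.

0011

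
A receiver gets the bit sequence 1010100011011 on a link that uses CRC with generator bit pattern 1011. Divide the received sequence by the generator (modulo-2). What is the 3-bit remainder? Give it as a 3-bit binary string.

000

Modulo-2 division of 1010100011011 by 1011:
  pos 0: 1010 XOR 1011 = 0001
  pos 3: 1100 XOR 1011 = 0111
  pos 4: 1110 XOR 1011 = 0101
  pos 5: 1011 XOR 1011 = 0000
  pos 9: 1011 XOR 1011 = 0000
Remainder = 000 (zero — the frame passes the CRC check).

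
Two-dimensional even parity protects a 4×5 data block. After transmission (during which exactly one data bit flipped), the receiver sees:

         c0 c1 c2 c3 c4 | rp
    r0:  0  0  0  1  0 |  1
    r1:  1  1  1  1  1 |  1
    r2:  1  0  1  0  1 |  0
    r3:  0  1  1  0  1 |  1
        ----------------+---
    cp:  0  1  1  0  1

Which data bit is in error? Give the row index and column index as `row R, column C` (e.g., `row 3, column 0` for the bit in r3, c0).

Recompute each row's even parity and compare to rp:
  r0: data parity 1, sent rp 1 → ok
  r1: data parity 1, sent rp 1 → ok
  r2: data parity 1, sent rp 0 → mismatch
  r3: data parity 1, sent rp 1 → ok
Recompute each column's even parity and compare to cp:
  c0: data parity 0, sent cp 0 → ok
  c1: data parity 0, sent cp 1 → mismatch
  c2: data parity 1, sent cp 1 → ok
  c3: data parity 0, sent cp 0 → ok
  c4: data parity 1, sent cp 1 → ok
Exactly one row (r2) and one column (c1) fail → the flipped bit is at their intersection.

row 2, column 1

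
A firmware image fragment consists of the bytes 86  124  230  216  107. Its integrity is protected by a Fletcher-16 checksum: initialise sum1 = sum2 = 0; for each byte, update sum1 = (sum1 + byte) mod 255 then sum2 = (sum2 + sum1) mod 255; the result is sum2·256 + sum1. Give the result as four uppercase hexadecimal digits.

73FD

Running sums (mod 255):
  after byte 0 (86): sum1=86, sum2=86
  after byte 1 (124): sum1=210, sum2=41
  after byte 2 (230): sum1=185, sum2=226
  after byte 3 (216): sum1=146, sum2=117
  after byte 4 (107): sum1=253, sum2=115
Checksum = sum2·256 + sum1 = 115·256 + 253 = 29693 = 0x73FD.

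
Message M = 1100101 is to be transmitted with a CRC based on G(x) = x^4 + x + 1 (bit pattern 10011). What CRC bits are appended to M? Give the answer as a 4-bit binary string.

0010

Append 4 zeros: 11001010000. Divide by 10011 (XOR where the leading bit is 1):
  pos 0: 11001 XOR 10011 = 01010
  pos 1: 10100 XOR 10011 = 00111
  pos 3: 11110 XOR 10011 = 01101
  pos 4: 11010 XOR 10011 = 01001
  pos 5: 10010 XOR 10011 = 00001
Remainder (last 4 bits) = 0010. This is the CRC / FCS.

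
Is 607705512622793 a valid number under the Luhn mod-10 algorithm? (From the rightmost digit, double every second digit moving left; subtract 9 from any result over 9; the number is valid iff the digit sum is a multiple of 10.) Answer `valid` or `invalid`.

From the right, keep odd positions and double even positions (subtract 9 from any doubled value over 9):
  doubled (positions 2,4,...): 9 4 3 2 1 5 0 → sum 24
  kept (positions 1,3,...): 3 7 2 2 5 0 7 6 → sum 32
Total = 56.
56 mod 10 = 6, so the number is invalid.

invalid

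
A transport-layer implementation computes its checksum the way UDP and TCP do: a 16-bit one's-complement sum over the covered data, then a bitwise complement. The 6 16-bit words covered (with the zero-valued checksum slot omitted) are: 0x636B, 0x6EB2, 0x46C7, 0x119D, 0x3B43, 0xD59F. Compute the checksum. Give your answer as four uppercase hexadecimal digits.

C49A

One's-complement addition (fold any carry out of bit 15 back into bit 0):
  0x636B + 0x6EB2 = 0x0D21D
  0xD21D + 0x46C7 = 0x118E4 → wrap carry → 0x18E5
  0x18E5 + 0x119D = 0x02A82
  0x2A82 + 0x3B43 = 0x065C5
  0x65C5 + 0xD59F = 0x13B64 → wrap carry → 0x3B65
One's-complement sum = 0x3B65.
Checksum = ~0x3B65 & 0xFFFF = 0xC49A.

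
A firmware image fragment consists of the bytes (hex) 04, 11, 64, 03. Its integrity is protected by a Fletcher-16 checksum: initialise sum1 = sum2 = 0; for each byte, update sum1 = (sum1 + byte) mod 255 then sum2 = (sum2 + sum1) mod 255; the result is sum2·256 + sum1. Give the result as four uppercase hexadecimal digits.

Running sums (mod 255):
  after byte 0 (04): sum1=4, sum2=4
  after byte 1 (11): sum1=21, sum2=25
  after byte 2 (64): sum1=121, sum2=146
  after byte 3 (03): sum1=124, sum2=15
Checksum = sum2·256 + sum1 = 15·256 + 124 = 3964 = 0x0F7C.

0F7C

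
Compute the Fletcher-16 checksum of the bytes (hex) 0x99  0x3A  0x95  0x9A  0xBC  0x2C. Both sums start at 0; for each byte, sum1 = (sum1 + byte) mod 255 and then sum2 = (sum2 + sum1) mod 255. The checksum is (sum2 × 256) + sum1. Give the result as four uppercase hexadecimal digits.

88EC

Running sums (mod 255):
  after byte 0 (0x99): sum1=153, sum2=153
  after byte 1 (0x3A): sum1=211, sum2=109
  after byte 2 (0x95): sum1=105, sum2=214
  after byte 3 (0x9A): sum1=4, sum2=218
  after byte 4 (0xBC): sum1=192, sum2=155
  after byte 5 (0x2C): sum1=236, sum2=136
Checksum = sum2·256 + sum1 = 136·256 + 236 = 35052 = 0x88EC.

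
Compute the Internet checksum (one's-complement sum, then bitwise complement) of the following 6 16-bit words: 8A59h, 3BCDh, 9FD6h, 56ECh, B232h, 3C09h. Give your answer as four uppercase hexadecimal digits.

54DA

One's-complement addition (fold any carry out of bit 15 back into bit 0):
  0x8A59 + 0x3BCD = 0x0C626
  0xC626 + 0x9FD6 = 0x165FC → wrap carry → 0x65FD
  0x65FD + 0x56EC = 0x0BCE9
  0xBCE9 + 0xB232 = 0x16F1B → wrap carry → 0x6F1C
  0x6F1C + 0x3C09 = 0x0AB25
One's-complement sum = 0xAB25.
Checksum = ~0xAB25 & 0xFFFF = 0x54DA.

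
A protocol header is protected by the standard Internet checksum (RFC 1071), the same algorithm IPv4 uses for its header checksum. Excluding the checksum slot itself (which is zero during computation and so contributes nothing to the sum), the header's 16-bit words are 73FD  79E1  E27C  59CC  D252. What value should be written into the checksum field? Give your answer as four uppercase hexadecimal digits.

0385

One's-complement addition (fold any carry out of bit 15 back into bit 0):
  0x73FD + 0x79E1 = 0x0EDDE
  0xEDDE + 0xE27C = 0x1D05A → wrap carry → 0xD05B
  0xD05B + 0x59CC = 0x12A27 → wrap carry → 0x2A28
  0x2A28 + 0xD252 = 0x0FC7A
One's-complement sum = 0xFC7A.
Checksum = ~0xFC7A & 0xFFFF = 0x0385.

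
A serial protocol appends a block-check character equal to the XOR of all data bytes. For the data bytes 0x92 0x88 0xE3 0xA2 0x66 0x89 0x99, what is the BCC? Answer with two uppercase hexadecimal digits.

2D

XOR the bytes together:
  start with 0x92
  0x92 ⊕ 0x88 = 0x1A
  0x1A ⊕ 0xE3 = 0xF9
  0xF9 ⊕ 0xA2 = 0x5B
  0x5B ⊕ 0x66 = 0x3D
  0x3D ⊕ 0x89 = 0xB4
  0xB4 ⊕ 0x99 = 0x2D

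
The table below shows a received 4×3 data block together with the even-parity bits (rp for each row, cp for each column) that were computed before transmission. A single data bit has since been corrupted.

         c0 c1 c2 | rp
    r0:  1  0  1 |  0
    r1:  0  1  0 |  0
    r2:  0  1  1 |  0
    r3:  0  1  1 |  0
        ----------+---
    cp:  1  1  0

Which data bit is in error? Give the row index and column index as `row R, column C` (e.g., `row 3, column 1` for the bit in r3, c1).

Recompute each row's even parity and compare to rp:
  r0: data parity 0, sent rp 0 → ok
  r1: data parity 1, sent rp 0 → mismatch
  r2: data parity 0, sent rp 0 → ok
  r3: data parity 0, sent rp 0 → ok
Recompute each column's even parity and compare to cp:
  c0: data parity 1, sent cp 1 → ok
  c1: data parity 1, sent cp 1 → ok
  c2: data parity 1, sent cp 0 → mismatch
Exactly one row (r1) and one column (c2) fail → the flipped bit is at their intersection.

row 1, column 2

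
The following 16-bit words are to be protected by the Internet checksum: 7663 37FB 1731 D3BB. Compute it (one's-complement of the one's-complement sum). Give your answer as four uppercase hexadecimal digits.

One's-complement addition (fold any carry out of bit 15 back into bit 0):
  0x7663 + 0x37FB = 0x0AE5E
  0xAE5E + 0x1731 = 0x0C58F
  0xC58F + 0xD3BB = 0x1994A → wrap carry → 0x994B
One's-complement sum = 0x994B.
Checksum = ~0x994B & 0xFFFF = 0x66B4.

66B4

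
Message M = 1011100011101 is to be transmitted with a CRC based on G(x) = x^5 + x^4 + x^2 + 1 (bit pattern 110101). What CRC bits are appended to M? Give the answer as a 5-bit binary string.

00011

Append 5 zeros: 101110001110100000. Divide by 110101 (XOR where the leading bit is 1):
  pos 0: 101110 XOR 110101 = 011011
  pos 1: 110110 XOR 110101 = 000011
  pos 5: 110111 XOR 110101 = 000010
  pos 9: 100100 XOR 110101 = 010001
  pos 10: 100010 XOR 110101 = 010111
  pos 11: 101110 XOR 110101 = 011011
  pos 12: 110110 XOR 110101 = 000011
Remainder (last 5 bits) = 00011. This is the CRC / FCS.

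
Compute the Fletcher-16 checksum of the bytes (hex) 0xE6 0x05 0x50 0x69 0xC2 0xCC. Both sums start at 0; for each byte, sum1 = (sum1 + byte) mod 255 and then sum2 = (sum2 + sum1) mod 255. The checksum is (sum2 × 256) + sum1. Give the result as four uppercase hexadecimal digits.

5235

Running sums (mod 255):
  after byte 0 (0xE6): sum1=230, sum2=230
  after byte 1 (0x05): sum1=235, sum2=210
  after byte 2 (0x50): sum1=60, sum2=15
  after byte 3 (0x69): sum1=165, sum2=180
  after byte 4 (0xC2): sum1=104, sum2=29
  after byte 5 (0xCC): sum1=53, sum2=82
Checksum = sum2·256 + sum1 = 82·256 + 53 = 21045 = 0x5235.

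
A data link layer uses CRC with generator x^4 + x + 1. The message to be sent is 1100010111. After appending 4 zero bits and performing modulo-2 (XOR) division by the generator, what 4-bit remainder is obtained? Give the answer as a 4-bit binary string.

1110

Append 4 zeros: 11000101110000. Divide by 10011 (XOR where the leading bit is 1):
  pos 0: 11000 XOR 10011 = 01011
  pos 1: 10111 XOR 10011 = 00100
  pos 3: 10001 XOR 10011 = 00010
  pos 6: 10110 XOR 10011 = 00101
  pos 8: 10100 XOR 10011 = 00111
Remainder (last 4 bits) = 1110. This is the CRC / FCS.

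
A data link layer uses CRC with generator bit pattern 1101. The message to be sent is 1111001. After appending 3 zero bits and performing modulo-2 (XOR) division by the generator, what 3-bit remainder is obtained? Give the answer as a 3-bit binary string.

100

Append 3 zeros: 1111001000. Divide by 1101 (XOR where the leading bit is 1):
  pos 0: 1111 XOR 1101 = 0010
  pos 2: 1000 XOR 1101 = 0101
  pos 3: 1011 XOR 1101 = 0110
  pos 4: 1100 XOR 1101 = 0001
Remainder (last 3 bits) = 100. This is the CRC / FCS.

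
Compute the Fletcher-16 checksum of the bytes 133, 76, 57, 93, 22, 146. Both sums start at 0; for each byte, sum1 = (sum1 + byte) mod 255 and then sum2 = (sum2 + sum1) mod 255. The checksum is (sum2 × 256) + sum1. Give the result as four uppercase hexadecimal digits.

Running sums (mod 255):
  after byte 0 (133): sum1=133, sum2=133
  after byte 1 (76): sum1=209, sum2=87
  after byte 2 (57): sum1=11, sum2=98
  after byte 3 (93): sum1=104, sum2=202
  after byte 4 (22): sum1=126, sum2=73
  after byte 5 (146): sum1=17, sum2=90
Checksum = sum2·256 + sum1 = 90·256 + 17 = 23057 = 0x5A11.

5A11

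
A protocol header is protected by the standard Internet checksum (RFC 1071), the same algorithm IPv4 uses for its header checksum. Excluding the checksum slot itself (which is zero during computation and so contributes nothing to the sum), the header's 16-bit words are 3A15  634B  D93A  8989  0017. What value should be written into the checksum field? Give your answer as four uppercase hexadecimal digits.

One's-complement addition (fold any carry out of bit 15 back into bit 0):
  0x3A15 + 0x634B = 0x09D60
  0x9D60 + 0xD93A = 0x1769A → wrap carry → 0x769B
  0x769B + 0x8989 = 0x10024 → wrap carry → 0x0025
  0x0025 + 0x0017 = 0x0003C
One's-complement sum = 0x003C.
Checksum = ~0x003C & 0xFFFF = 0xFFC3.

FFC3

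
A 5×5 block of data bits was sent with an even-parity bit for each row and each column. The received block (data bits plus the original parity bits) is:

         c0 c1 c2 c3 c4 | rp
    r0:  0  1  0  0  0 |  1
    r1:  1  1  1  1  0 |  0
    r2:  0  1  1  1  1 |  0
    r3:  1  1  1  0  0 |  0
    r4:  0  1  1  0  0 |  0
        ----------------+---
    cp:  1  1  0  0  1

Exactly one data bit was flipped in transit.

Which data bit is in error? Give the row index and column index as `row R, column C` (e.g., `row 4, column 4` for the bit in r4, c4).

row 3, column 0

Recompute each row's even parity and compare to rp:
  r0: data parity 1, sent rp 1 → ok
  r1: data parity 0, sent rp 0 → ok
  r2: data parity 0, sent rp 0 → ok
  r3: data parity 1, sent rp 0 → mismatch
  r4: data parity 0, sent rp 0 → ok
Recompute each column's even parity and compare to cp:
  c0: data parity 0, sent cp 1 → mismatch
  c1: data parity 1, sent cp 1 → ok
  c2: data parity 0, sent cp 0 → ok
  c3: data parity 0, sent cp 0 → ok
  c4: data parity 1, sent cp 1 → ok
Exactly one row (r3) and one column (c0) fail → the flipped bit is at their intersection.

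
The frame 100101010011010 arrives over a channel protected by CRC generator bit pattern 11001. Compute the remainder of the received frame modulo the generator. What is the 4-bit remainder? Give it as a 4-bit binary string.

0000

Modulo-2 division of 100101010011010 by 11001:
  pos 0: 10010 XOR 11001 = 01011
  pos 1: 10111 XOR 11001 = 01110
  pos 2: 11100 XOR 11001 = 00101
  pos 4: 10110 XOR 11001 = 01111
  pos 5: 11110 XOR 11001 = 00111
  pos 7: 11111 XOR 11001 = 00110
  pos 9: 11001 XOR 11001 = 00000
Remainder = 0000 (zero — the frame passes the CRC check).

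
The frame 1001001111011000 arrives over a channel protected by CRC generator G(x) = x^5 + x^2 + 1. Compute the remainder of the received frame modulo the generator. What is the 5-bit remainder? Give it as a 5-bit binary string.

00000

Modulo-2 division of 1001001111011000 by 100101:
  pos 0: 100100 XOR 100101 = 000001
  pos 5: 111110 XOR 100101 = 011011
  pos 6: 110111 XOR 100101 = 010010
  pos 7: 100101 XOR 100101 = 000000
Remainder = 00000 (zero — the frame passes the CRC check).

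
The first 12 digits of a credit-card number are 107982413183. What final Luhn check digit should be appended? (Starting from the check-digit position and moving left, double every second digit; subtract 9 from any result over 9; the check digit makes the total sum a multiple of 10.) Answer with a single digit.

Partial digits right→left: 3 8 1 3 1 4 2 8 9 7 0 1
Double every second digit counting from the check-digit position (so the 1st, 3rd, 5th, ... of the partial from the right).
  doubled (with −9 where >9): 6 2 2 4 9 0 → sum 23
  kept as-is: 8 3 4 8 7 1 → sum 31
Total = 23 + 31 = 54.
Check digit = (10 − (54 mod 10)) mod 10 = 6.

6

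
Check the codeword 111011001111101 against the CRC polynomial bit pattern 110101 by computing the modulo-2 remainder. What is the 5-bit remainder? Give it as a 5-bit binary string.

Modulo-2 division of 111011001111101 by 110101:
  pos 0: 111011 XOR 110101 = 001110
  pos 2: 111000 XOR 110101 = 001101
  pos 4: 110111 XOR 110101 = 000010
  pos 8: 101110 XOR 110101 = 011011
  pos 9: 110111 XOR 110101 = 000010
Remainder = 00010 (nonzero — an error is detected).

00010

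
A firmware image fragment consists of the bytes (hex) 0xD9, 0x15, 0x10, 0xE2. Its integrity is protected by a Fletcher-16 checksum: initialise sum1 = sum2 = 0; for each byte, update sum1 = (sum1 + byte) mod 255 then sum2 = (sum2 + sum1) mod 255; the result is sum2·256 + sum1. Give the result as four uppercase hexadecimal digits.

Running sums (mod 255):
  after byte 0 (0xD9): sum1=217, sum2=217
  after byte 1 (0x15): sum1=238, sum2=200
  after byte 2 (0x10): sum1=254, sum2=199
  after byte 3 (0xE2): sum1=225, sum2=169
Checksum = sum2·256 + sum1 = 169·256 + 225 = 43489 = 0xA9E1.

A9E1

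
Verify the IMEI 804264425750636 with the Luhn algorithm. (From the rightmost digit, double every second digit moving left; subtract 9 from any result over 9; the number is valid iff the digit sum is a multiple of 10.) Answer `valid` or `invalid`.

invalid

From the right, keep odd positions and double even positions (subtract 9 from any doubled value over 9):
  doubled (positions 2,4,...): 6 0 5 4 8 4 0 → sum 27
  kept (positions 1,3,...): 6 6 5 5 4 6 4 8 → sum 44
Total = 71.
71 mod 10 = 1, so the number is invalid.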